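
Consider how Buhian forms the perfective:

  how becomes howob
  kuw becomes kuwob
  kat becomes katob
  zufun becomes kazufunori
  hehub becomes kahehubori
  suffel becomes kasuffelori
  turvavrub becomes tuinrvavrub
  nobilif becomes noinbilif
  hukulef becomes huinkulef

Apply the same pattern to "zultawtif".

hehub and turvavrub both end in -b yet inflect differently (kahehubori, tuinrvavrub), so the final letter is not what conditions the rule; the number of vowels is.
"zultawtif" has 3 vowels. The stems with 3 vowels (turvavrub → tuinrvavrub, nobilif → noinbilif, hukulef → huinkulef) insert -in- after the first vowel.
The other patterns: stems with 1 vowel add -ob; stems with 2 vowels add ka- … -ori around the stem.
So zultawtif → zuinltawtif.

zuinltawtif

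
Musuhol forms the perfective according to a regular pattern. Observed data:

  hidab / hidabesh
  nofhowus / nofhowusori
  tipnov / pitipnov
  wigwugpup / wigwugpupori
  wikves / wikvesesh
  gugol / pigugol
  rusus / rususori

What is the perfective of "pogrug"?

nofhowus and wikves both end in -s yet inflect differently (nofhowusori, wikvesesh), so the final letter is not what conditions the rule; the last vowel is.
"pogrug" has last vowel 'u'. The stems whose last vowel is 'u' (nofhowus → nofhowusori, rusus → rususori, wigwugpup → wigwugpupori) add -ori.
The other patterns: stems whose last vowel is 'o' add the prefix pi-; stems whose last vowel is 'a' or 'e' add -esh.
So pogrug → pogrugori.

pogrugori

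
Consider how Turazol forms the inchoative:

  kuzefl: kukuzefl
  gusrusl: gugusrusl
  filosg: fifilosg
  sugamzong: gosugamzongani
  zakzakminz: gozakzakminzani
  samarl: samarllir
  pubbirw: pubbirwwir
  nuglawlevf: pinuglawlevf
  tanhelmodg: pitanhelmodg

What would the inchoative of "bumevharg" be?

filosg and sugamzong both end in -g yet inflect differently (fifilosg, gosugamzongani), so the final letter is not what conditions the rule; the second-to-last letter is.
"bumevharg" has second-to-last letter 'r'. The stems whose second-to-last letter is 'r' (samarl → samarllir, pubbirw → pubbirwwir) double the final consonant and add -ir.
The other patterns: stems whose second-to-last letter is 'f' or 's' repeat the first consonant+vowel as a prefix; stems whose second-to-last letter is 'n' add go- … -ani around the stem; stems whose second-to-last letter is 'd' or 'v' add the prefix pi-.
So bumevharg → bumevharggir.

bumevharggir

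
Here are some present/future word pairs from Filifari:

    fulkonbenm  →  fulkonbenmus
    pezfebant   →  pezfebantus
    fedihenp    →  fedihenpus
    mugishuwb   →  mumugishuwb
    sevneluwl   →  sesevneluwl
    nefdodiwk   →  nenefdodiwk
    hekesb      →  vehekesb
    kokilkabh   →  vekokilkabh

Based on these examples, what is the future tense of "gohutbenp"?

gohutbenpus

mugishuwb and hekesb both end in -b yet inflect differently (mumugishuwb, vehekesb), so the final letter is not what conditions the rule; the second-to-last letter is.
"gohutbenp" has second-to-last letter 'n'. The stems whose second-to-last letter is 'n' (fulkonbenm → fulkonbenmus, pezfebant → pezfebantus, fedihenp → fedihenpus) add -us.
So gohutbenp → gohutbenpus.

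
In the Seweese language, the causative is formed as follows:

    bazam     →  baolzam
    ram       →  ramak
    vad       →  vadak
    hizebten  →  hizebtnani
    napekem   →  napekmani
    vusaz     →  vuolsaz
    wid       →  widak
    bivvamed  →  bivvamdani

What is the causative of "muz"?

muzak

"muz" has 1 vowel. The stems with 1 vowel (ram → ramak, wid → widak, vad → vadak) add -ak.
So muz → muzak.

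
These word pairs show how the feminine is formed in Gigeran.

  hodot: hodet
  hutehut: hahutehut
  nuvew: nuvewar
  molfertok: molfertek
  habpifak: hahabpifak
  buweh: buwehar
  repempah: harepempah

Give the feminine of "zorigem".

"zorigem" has last vowel 'e'. The stems whose last vowel is 'e' (buweh → buwehar, nuvew → nuvewar) add -ar.
So zorigem → zorigemar.

zorigemar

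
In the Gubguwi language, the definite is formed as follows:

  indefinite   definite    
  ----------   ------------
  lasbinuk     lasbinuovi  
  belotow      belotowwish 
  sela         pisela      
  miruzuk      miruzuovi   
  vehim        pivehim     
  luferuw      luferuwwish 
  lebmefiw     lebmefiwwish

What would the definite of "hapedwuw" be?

hapedwuwwish

luferuw and miruzuk both have last vowel 'u' yet inflect differently (luferuwwish, miruzuovi), so the last vowel is not what conditions the rule; the final letter is.
"hapedwuw" ends in -w. The stems ending in -w (lebmefiw → lebmefiwwish, luferuw → luferuwwish, belotow → belotowwish) double the final consonant and add -ish.
The other patterns: stems ending in -k drop the final letter and add -ovi; stems ending in -a or -m add the prefix pi-.
So hapedwuw → hapedwuwwish.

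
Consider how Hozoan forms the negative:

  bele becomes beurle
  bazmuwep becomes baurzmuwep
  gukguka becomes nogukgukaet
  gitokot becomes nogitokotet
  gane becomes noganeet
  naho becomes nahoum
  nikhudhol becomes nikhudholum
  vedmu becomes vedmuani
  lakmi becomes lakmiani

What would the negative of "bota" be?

bele and gane both end in -e yet inflect differently (beurle, noganeet), so the final letter is not what conditions the rule; the first letter is.
"bota" begins with b-. The stems beginning with b- (bele → beurle, bazmuwep → baurzmuwep) insert -ur- after the first vowel.
The other patterns: stems beginning with g- add no- … -et around the stem; stems beginning with n- add -um; stems beginning with l- or v- add -ani.
So bota → bourta.

bourta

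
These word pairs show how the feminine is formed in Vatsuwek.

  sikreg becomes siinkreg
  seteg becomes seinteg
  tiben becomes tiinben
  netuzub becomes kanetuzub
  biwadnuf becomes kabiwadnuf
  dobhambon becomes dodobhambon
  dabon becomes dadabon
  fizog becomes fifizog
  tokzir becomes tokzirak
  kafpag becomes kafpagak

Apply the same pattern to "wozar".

wozarak

"wozar" has last vowel 'a'. The one such stem in the data (kafpag → kafpagak) adds -ak, so the same rule applies.
The other patterns: stems whose last vowel is 'e' insert -in- after the first vowel; stems whose last vowel is 'u' add the prefix ka-; stems whose last vowel is 'o' repeat the first consonant+vowel as a prefix.
So wozar → wozarak.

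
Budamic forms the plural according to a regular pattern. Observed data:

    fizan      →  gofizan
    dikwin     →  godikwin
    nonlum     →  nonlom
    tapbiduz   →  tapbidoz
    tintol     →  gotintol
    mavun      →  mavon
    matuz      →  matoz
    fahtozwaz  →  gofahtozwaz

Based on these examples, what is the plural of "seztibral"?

tapbiduz and fahtozwaz both end in -z yet inflect differently (tapbidoz, gofahtozwaz), so the final letter is not what conditions the rule; the last vowel is.
"seztibral" has last vowel 'a'. The stems whose last vowel is 'a' (fahtozwaz → gofahtozwaz, fizan → gofizan) add the prefix go-.
The other pattern: stems whose last vowel is 'u' change the last vowel to 'o'.
So seztibral → goseztibral.

goseztibral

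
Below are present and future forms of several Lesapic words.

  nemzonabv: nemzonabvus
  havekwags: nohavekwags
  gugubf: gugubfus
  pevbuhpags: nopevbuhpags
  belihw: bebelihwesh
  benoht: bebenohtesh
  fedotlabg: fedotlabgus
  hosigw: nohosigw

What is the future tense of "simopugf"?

nosimopugf

"simopugf" has second-to-last letter 'g'. The stems whose second-to-last letter is 'g' (havekwags → nohavekwags, hosigw → nohosigw, pevbuhpags → nopevbuhpags) add the prefix no-.
The other patterns: stems whose second-to-last letter is 'b' add -us; stems whose second-to-last letter is 'h' add be- … -esh around the stem.
So simopugf → nosimopugf.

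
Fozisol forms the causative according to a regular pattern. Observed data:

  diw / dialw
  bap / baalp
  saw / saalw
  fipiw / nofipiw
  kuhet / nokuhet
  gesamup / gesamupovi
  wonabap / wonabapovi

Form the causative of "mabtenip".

mabtenipovi

diw and fipiw both end in -w yet inflect differently (dialw, nofipiw), so the final letter is not what conditions the rule; the number of vowels is.
"mabtenip" has 3 vowels. The stems with 3 vowels (gesamup → gesamupovi, wonabap → wonabapovi) add -ovi.
The other patterns: stems with 1 vowel insert -al- after the first vowel; stems with 2 vowels add the prefix no-.
So mabtenip → mabtenipovi.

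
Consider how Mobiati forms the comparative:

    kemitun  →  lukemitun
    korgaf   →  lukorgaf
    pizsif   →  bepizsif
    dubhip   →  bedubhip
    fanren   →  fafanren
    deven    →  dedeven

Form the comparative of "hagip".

behagip

korgaf and pizsif both end in -f yet inflect differently (lukorgaf, bepizsif), so the final letter is not what conditions the rule; the last vowel is.
"hagip" has last vowel 'i'. The stems whose last vowel is 'i' (pizsif → bepizsif, dubhip → bedubhip) add the prefix be-.
The other patterns: stems whose last vowel is 'a' or 'u' add the prefix lu-; stems whose last vowel is 'e' repeat the first consonant+vowel as a prefix.
So hagip → behagip.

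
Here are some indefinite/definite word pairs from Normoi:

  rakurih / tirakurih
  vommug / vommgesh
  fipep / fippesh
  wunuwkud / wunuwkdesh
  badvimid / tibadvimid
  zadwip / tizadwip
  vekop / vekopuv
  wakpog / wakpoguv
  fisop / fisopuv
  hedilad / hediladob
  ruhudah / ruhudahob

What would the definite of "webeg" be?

webgesh

ruhudah and rakurih both end in -h yet inflect differently (ruhudahob, tirakurih), so the final letter is not what conditions the rule; the last vowel is.
"webeg" has last vowel 'e'. The one such stem in the data (fipep → fippesh) deletes the last vowel and adds -esh (as do wunuwkud, vommug), so the same rule applies.
So webeg → webgesh.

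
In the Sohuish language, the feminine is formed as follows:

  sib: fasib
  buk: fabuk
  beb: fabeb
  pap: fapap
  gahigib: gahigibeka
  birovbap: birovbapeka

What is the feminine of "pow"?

sib and gahigib both end in -b yet inflect differently (fasib, gahigibeka), so the final letter is not what conditions the rule; the number of vowels is.
"pow" has 1 vowel. The stems with 1 vowel (sib → fasib, buk → fabuk, beb → fabeb) add the prefix fa-.
The other pattern: stems with 3 vowels add -eka.
So pow → fapow.

fapow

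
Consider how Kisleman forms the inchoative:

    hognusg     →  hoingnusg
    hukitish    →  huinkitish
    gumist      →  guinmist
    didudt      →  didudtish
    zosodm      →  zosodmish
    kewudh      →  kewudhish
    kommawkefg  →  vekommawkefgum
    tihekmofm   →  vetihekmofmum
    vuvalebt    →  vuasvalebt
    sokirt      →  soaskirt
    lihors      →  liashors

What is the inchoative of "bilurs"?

biaslurs

gumist and didudt both end in -t yet inflect differently (guinmist, didudtish), so the final letter is not what conditions the rule; the second-to-last letter is.
"bilurs" has second-to-last letter 'r'. The stems whose second-to-last letter is 'r' (sokirt → soaskirt, lihors → liashors) insert -as- after the first vowel.
So bilurs → biaslurs.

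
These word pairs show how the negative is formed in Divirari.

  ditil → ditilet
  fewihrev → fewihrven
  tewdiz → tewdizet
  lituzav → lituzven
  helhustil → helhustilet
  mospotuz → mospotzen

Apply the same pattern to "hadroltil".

"hadroltil" has last vowel 'i'. The stems whose last vowel is 'i' (ditil → ditilet, helhustil → helhustilet, tewdiz → tewdizet) add -et.
The other pattern: stems whose last vowel is 'a', 'e' or 'u' delete the last vowel and add -en.
So hadroltil → hadroltilet.

hadroltilet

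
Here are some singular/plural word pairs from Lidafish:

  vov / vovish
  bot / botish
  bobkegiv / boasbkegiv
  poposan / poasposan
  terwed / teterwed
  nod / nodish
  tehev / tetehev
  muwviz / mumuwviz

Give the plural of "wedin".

wewedin

"wedin" has 2 vowels. The stems with 2 vowels (terwed → teterwed, muwviz → mumuwviz, tehev → tetehev) repeat the first consonant+vowel as a prefix.
The other patterns: stems with 1 vowel add -ish; stems with 3 vowels insert -as- after the first vowel.
So wedin → wewedin.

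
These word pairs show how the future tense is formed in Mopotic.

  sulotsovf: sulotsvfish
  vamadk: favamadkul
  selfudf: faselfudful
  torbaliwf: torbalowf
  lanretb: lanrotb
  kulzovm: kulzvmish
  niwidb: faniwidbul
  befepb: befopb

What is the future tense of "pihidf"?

sulotsovf and selfudf both end in -f yet inflect differently (sulotsvfish, faselfudful), so the final letter is not what conditions the rule; the second-to-last letter is.
"pihidf" has second-to-last letter 'd'. The stems whose second-to-last letter is 'd' (niwidb → faniwidbul, vamadk → favamadkul, selfudf → faselfudful) add fa- … -ul around the stem.
So pihidf → fapihidful.

fapihidful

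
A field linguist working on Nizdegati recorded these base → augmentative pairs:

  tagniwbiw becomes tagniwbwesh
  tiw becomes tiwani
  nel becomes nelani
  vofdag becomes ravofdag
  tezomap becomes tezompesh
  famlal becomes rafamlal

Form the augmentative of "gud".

nel and famlal both end in -l yet inflect differently (nelani, rafamlal), so the final letter is not what conditions the rule; the number of vowels is.
"gud" has 1 vowel. The stems with 1 vowel (tiw → tiwani, nel → nelani) add -ani.
The other patterns: stems with 2 vowels add the prefix ra-; stems with 3 vowels delete the last vowel and add -esh.
So gud → gudani.

gudani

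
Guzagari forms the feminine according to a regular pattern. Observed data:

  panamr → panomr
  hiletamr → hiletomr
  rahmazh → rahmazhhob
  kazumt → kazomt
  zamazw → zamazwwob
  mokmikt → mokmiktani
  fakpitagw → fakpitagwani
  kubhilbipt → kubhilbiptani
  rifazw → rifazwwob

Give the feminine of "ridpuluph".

rifazw and fakpitagw both end in -w yet inflect differently (rifazwwob, fakpitagwani), so the final letter is not what conditions the rule; the second-to-last letter is.
"ridpuluph" has second-to-last letter 'p'. The one such stem in the data (kubhilbipt → kubhilbiptani) adds -ani, so the same rule applies.
So ridpuluph → ridpuluphani.

ridpuluphani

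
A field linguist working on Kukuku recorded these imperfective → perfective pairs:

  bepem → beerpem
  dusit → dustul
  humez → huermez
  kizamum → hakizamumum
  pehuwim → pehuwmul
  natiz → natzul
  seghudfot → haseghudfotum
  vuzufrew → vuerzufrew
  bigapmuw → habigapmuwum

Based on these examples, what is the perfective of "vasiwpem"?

vaersiwpem

pehuwim and bepem both end in -m yet inflect differently (pehuwmul, beerpem), so the final letter is not what conditions the rule; the last vowel is.
"vasiwpem" has last vowel 'e'. The stems whose last vowel is 'e' (vuzufrew → vuerzufrew, bepem → beerpem, humez → huermez) insert -er- after the first vowel.
So vasiwpem → vaersiwpem.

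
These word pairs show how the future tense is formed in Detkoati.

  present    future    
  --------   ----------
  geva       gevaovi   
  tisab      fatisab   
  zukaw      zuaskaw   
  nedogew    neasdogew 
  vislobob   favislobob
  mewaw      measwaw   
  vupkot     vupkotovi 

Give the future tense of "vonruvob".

tisab and zukaw both have last vowel 'a' yet inflect differently (fatisab, zuaskaw), so the last vowel is not what conditions the rule; the final letter is.
"vonruvob" ends in -b. The stems ending in -b (tisab → fatisab, vislobob → favislobob) add the prefix fa-.
So vonruvob → favonruvob.

favonruvob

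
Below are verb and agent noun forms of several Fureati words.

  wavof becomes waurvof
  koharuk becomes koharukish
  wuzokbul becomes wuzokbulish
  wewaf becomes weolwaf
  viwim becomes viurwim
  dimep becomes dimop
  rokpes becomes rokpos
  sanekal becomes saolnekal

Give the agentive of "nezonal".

wuzokbul and sanekal both end in -l yet inflect differently (wuzokbulish, saolnekal), so the final letter is not what conditions the rule; the last vowel is.
"nezonal" has last vowel 'a'. The stems whose last vowel is 'a' (wewaf → weolwaf, sanekal → saolnekal) insert -ol- after the first vowel.
The other patterns: stems whose last vowel is 'u' add -ish; stems whose last vowel is 'e' change the last vowel to 'o'; stems whose last vowel is 'i' or 'o' insert -ur- after the first vowel.
So nezonal → neolzonal.

neolzonal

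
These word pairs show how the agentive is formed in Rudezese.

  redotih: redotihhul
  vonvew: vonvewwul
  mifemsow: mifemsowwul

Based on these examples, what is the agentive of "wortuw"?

wortuwwul

Every pair shown (redotih → redotihhul, vonvew → vonvewwul, mifemsow → mifemsowwul) follows the same rule: double the final consonant and add -ul.
So wortuw → wortuwwul.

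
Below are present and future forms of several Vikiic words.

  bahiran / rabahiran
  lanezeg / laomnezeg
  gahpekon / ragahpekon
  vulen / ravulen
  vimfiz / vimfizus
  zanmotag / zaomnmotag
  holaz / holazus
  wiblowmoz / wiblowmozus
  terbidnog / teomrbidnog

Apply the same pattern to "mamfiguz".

holaz and zanmotag both have last vowel 'a' yet inflect differently (holazus, zaomnmotag), so the last vowel is not what conditions the rule; the final letter is.
"mamfiguz" ends in -z. The stems ending in -z (holaz → holazus, wiblowmoz → wiblowmozus, vimfiz → vimfizus) add -us.
So mamfiguz → mamfiguzus.

mamfiguzus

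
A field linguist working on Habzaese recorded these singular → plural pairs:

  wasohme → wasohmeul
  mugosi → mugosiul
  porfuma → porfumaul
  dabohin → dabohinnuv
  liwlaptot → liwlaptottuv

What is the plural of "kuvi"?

mugosi and dabohin both have last vowel 'i' yet inflect differently (mugosiul, dabohinnuv), so the last vowel is not what conditions the rule; whether the stem ends in a vowel or a consonant is.
"kuvi" ends in a vowel. The stems ending in a vowel (wasohme → wasohmeul, mugosi → mugosiul, porfuma → porfumaul) add -ul.
The other pattern: stems ending in a consonant double the final consonant and add -uv.
So kuvi → kuviul.

kuviul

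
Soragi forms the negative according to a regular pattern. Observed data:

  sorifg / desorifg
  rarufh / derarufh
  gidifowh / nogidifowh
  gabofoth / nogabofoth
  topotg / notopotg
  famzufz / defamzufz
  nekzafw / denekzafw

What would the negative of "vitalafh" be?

devitalafh

rarufh and gidifowh both end in -h yet inflect differently (derarufh, nogidifowh), so the final letter is not what conditions the rule; the second-to-last letter is.
"vitalafh" has second-to-last letter 'f'. The stems whose second-to-last letter is 'f' (sorifg → desorifg, rarufh → derarufh, nekzafw → denekzafw) add the prefix de-.
The other pattern: stems whose second-to-last letter is 't' or 'w' add the prefix no-.
So vitalafh → devitalafh.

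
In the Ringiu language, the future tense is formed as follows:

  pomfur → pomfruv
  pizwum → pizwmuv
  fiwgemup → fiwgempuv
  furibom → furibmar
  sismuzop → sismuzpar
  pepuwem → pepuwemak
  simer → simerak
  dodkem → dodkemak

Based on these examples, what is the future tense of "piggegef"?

piggegefak

pizwum and furibom both end in -m yet inflect differently (pizwmuv, furibmar), so the final letter is not what conditions the rule; the last vowel is.
"piggegef" has last vowel 'e'. The stems whose last vowel is 'e' (pepuwem → pepuwemak, simer → simerak, dodkem → dodkemak) add -ak.
The other patterns: stems whose last vowel is 'u' delete the last vowel and add -uv; stems whose last vowel is 'o' delete the last vowel and add -ar.
So piggegef → piggegefak.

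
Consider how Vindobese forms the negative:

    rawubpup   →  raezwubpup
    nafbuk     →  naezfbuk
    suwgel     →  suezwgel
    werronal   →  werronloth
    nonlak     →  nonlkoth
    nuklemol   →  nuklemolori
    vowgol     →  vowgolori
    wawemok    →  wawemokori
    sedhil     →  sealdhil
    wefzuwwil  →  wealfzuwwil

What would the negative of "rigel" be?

riezgel

suwgel and werronal both end in -l yet inflect differently (suezwgel, werronloth), so the final letter is not what conditions the rule; the last vowel is.
"rigel" has last vowel 'e'. The one such stem in the data (suwgel → suezwgel) inserts -ez- after the first vowel (as do rawubpup, nafbuk), so the same rule applies.
So rigel → riezgel.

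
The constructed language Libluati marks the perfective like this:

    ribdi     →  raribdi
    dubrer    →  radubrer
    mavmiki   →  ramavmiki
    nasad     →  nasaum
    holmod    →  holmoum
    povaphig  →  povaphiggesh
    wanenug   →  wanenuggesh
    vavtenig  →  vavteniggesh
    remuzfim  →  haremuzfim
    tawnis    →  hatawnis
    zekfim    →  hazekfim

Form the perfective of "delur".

ribdi and povaphig both have last vowel 'i' yet inflect differently (raribdi, povaphiggesh), so the last vowel is not what conditions the rule; the final letter is.
"delur" ends in -r. The one such stem in the data (dubrer → radubrer) adds the prefix ra-, so the same rule applies.
The other patterns: stems ending in -d drop the final letter and add -um; stems ending in -g double the final consonant and add -esh; stems ending in -m or -s add the prefix ha-.
So delur → radelur.

radelur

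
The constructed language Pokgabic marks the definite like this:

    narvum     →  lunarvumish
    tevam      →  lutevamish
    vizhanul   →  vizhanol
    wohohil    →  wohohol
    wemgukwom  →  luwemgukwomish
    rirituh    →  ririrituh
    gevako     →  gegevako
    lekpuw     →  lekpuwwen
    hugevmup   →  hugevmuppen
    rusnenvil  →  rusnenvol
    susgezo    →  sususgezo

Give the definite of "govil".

narvum and rirituh both have last vowel 'u' yet inflect differently (lunarvumish, ririrituh), so the last vowel is not what conditions the rule; the final letter is.
"govil" ends in -l. The stems ending in -l (wohohil → wohohol, vizhanul → vizhanol, rusnenvil → rusnenvol) change the last vowel to 'o'.
The other patterns: stems ending in -m add lu- … -ish around the stem; stems ending in -h or -o repeat the first consonant+vowel as a prefix; stems ending in -p or -w double the final consonant and add -en.
So govil → govol.

govol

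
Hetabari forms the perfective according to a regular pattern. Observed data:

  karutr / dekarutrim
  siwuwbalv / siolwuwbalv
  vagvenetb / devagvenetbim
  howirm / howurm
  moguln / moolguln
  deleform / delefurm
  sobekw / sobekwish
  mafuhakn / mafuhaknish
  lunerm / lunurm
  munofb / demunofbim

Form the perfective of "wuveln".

wuolveln

moguln and mafuhakn both end in -n yet inflect differently (moolguln, mafuhaknish), so the final letter is not what conditions the rule; the second-to-last letter is.
"wuveln" has second-to-last letter 'l'. The stems whose second-to-last letter is 'l' (siwuwbalv → siolwuwbalv, moguln → moolguln) insert -ol- after the first vowel.
The other patterns: stems whose second-to-last letter is 'k' add -ish; stems whose second-to-last letter is 'r' change the last vowel to 'u'; stems whose second-to-last letter is 'f' or 't' add de- … -im around the stem.
So wuveln → wuolveln.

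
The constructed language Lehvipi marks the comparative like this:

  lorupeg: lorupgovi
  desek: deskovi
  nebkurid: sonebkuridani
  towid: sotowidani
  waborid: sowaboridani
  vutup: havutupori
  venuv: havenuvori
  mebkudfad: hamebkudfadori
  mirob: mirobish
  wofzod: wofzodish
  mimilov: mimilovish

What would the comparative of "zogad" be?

hazogadori

nebkurid and mebkudfad both end in -d yet inflect differently (sonebkuridani, hamebkudfadori), so the final letter is not what conditions the rule; the last vowel is.
"zogad" has last vowel 'a'. The one such stem in the data (mebkudfad → hamebkudfadori) adds ha- … -ori around the stem, so the same rule applies.
The other patterns: stems whose last vowel is 'e' delete the last vowel and add -ovi; stems whose last vowel is 'i' add so- … -ani around the stem; stems whose last vowel is 'o' add -ish.
So zogad → hazogadori.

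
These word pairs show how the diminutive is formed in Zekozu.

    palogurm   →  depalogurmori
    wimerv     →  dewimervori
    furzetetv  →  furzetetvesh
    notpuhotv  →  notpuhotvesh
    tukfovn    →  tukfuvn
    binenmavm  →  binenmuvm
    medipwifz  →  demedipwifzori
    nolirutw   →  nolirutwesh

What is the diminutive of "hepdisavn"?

hepdisuvn

notpuhotv and wimerv both end in -v yet inflect differently (notpuhotvesh, dewimervori), so the final letter is not what conditions the rule; the second-to-last letter is.
"hepdisavn" has second-to-last letter 'v'. The stems whose second-to-last letter is 'v' (binenmavm → binenmuvm, tukfovn → tukfuvn) change the last vowel to 'u'.
The other patterns: stems whose second-to-last letter is 't' add -esh; stems whose second-to-last letter is 'f' or 'r' add de- … -ori around the stem.
So hepdisavn → hepdisuvn.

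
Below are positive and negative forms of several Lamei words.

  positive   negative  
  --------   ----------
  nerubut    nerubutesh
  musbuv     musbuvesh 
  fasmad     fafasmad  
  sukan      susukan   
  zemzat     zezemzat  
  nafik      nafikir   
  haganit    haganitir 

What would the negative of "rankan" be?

rarankan

"rankan" has last vowel 'a'. The stems whose last vowel is 'a' (fasmad → fafasmad, sukan → susukan, zemzat → zezemzat) repeat the first consonant+vowel as a prefix.
The other patterns: stems whose last vowel is 'u' add -esh; stems whose last vowel is 'i' add -ir.
So rankan → rarankan.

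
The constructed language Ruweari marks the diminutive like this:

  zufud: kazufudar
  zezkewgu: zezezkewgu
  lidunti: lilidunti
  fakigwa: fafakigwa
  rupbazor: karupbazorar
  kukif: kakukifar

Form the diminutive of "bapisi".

babapisi

"bapisi" ends in a vowel. The stems ending in a vowel (lidunti → lilidunti, zezkewgu → zezezkewgu, fakigwa → fafakigwa) repeat the first consonant+vowel as a prefix.
The other pattern: stems ending in a consonant add ka- … -ar around the stem.
So bapisi → babapisi.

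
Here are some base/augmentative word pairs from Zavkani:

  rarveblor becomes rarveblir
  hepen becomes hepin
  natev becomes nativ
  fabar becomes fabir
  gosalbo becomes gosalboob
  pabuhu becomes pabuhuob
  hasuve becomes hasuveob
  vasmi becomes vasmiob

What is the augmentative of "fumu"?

fumuob

rarveblor and gosalbo both have last vowel 'o' yet inflect differently (rarveblir, gosalboob), so the last vowel is not what conditions the rule; whether the stem ends in a vowel or a consonant is.
"fumu" ends in a vowel. The stems ending in a vowel (gosalbo → gosalboob, pabuhu → pabuhuob, hasuve → hasuveob) add -ob.
So fumu → fumuob.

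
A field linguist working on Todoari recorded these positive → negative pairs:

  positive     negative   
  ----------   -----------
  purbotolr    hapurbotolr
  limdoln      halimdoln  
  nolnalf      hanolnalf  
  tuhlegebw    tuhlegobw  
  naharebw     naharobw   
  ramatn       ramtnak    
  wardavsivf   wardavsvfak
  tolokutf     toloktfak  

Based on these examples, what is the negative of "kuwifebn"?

kuwifobn

limdoln and ramatn both end in -n yet inflect differently (halimdoln, ramtnak), so the final letter is not what conditions the rule; the second-to-last letter is.
"kuwifebn" has second-to-last letter 'b'. The stems whose second-to-last letter is 'b' (tuhlegebw → tuhlegobw, naharebw → naharobw) change the last vowel to 'o'.
So kuwifebn → kuwifobn.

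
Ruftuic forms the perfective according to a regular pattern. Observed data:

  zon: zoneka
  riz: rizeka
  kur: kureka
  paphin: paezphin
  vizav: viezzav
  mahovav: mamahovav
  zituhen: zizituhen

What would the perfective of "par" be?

pareka

"par" has 1 vowel. The stems with 1 vowel (zon → zoneka, riz → rizeka, kur → kureka) add -eka.
The other patterns: stems with 2 vowels insert -ez- after the first vowel; stems with 3 vowels repeat the first consonant+vowel as a prefix.
So par → pareka.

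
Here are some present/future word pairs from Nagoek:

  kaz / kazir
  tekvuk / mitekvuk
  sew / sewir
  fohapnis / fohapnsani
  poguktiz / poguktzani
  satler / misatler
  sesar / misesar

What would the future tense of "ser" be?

serir

kaz and poguktiz both end in -z yet inflect differently (kazir, poguktzani), so the final letter is not what conditions the rule; the number of vowels is.
"ser" has 1 vowel. The stems with 1 vowel (sew → sewir, kaz → kazir) add -ir.
So ser → serir.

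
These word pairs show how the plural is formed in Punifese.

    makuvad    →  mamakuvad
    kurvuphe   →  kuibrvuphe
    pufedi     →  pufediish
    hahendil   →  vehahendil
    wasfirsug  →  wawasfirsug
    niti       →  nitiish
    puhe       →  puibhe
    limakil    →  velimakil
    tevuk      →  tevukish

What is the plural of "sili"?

niti and limakil both have last vowel 'i' yet inflect differently (nitiish, velimakil), so the last vowel is not what conditions the rule; the final letter is.
"sili" ends in -i. The stems ending in -i (niti → nitiish, pufedi → pufediish) add -ish.
So sili → siliish.

siliish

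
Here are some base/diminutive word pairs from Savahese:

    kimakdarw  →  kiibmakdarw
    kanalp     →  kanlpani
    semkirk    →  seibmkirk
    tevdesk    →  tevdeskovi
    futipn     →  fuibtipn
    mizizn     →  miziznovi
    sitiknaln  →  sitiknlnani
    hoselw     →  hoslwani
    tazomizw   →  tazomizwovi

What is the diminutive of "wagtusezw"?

wagtusezwovi

"wagtusezw" has second-to-last letter 'z'. The stems whose second-to-last letter is 'z' (tazomizw → tazomizwovi, mizizn → miziznovi) add -ovi.
So wagtusezw → wagtusezwovi.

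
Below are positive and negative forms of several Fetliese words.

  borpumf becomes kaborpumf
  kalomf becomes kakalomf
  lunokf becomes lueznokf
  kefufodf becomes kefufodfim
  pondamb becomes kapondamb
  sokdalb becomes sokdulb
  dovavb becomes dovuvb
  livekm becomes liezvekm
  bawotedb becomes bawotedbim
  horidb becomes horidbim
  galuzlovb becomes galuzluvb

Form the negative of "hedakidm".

"hedakidm" has second-to-last letter 'd'. The stems whose second-to-last letter is 'd' (kefufodf → kefufodfim, horidb → horidbim, bawotedb → bawotedbim) add -im.
The other patterns: stems whose second-to-last letter is 'k' insert -ez- after the first vowel; stems whose second-to-last letter is 'm' add the prefix ka-; stems whose second-to-last letter is 'l' or 'v' change the last vowel to 'u'.
So hedakidm → hedakidmim.

hedakidmim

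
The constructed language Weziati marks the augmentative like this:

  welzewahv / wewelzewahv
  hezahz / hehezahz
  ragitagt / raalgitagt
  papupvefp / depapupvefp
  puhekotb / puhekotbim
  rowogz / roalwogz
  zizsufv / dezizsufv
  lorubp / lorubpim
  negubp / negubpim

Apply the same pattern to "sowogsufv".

desowogsufv

"sowogsufv" has second-to-last letter 'f'. The stems whose second-to-last letter is 'f' (zizsufv → dezizsufv, papupvefp → depapupvefp) add the prefix de-.
So sowogsufv → desowogsufv.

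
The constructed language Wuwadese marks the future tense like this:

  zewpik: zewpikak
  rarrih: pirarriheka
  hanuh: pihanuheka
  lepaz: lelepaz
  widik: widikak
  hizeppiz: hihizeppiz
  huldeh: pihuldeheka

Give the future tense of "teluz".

teteluz

"teluz" ends in -z. The stems ending in -z (hizeppiz → hihizeppiz, lepaz → lelepaz) repeat the first consonant+vowel as a prefix.
The other patterns: stems ending in -h add pi- … -eka around the stem; stems ending in -k add -ak.
So teluz → teteluz.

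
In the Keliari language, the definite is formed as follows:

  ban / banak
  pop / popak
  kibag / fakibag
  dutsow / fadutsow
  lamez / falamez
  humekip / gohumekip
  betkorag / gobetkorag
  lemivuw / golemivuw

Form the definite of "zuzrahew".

gozuzrahew

"zuzrahew" has 3 vowels. The stems with 3 vowels (humekip → gohumekip, betkorag → gobetkorag, lemivuw → golemivuw) add the prefix go-.
The other patterns: stems with 1 vowel add -ak; stems with 2 vowels add the prefix fa-.
So zuzrahew → gozuzrahew.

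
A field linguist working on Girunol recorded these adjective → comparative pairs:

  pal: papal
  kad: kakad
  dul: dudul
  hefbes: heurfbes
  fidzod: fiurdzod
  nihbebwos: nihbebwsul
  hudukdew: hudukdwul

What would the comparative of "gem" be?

gegem

kad and fidzod both end in -d yet inflect differently (kakad, fiurdzod), so the final letter is not what conditions the rule; the number of vowels is.
"gem" has 1 vowel. The stems with 1 vowel (pal → papal, kad → kakad, dul → dudul) repeat the first consonant+vowel as a prefix.
So gem → gegem.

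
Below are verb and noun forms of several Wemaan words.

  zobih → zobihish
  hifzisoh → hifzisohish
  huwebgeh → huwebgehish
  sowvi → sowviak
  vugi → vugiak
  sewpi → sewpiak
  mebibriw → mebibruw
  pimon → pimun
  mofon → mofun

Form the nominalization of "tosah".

"tosah" ends in -h. The stems ending in -h (zobih → zobihish, hifzisoh → hifzisohish, huwebgeh → huwebgehish) add -ish.
The other patterns: stems ending in -i add -ak; stems ending in -n or -w change the last vowel to 'u'.
So tosah → tosahish.

tosahish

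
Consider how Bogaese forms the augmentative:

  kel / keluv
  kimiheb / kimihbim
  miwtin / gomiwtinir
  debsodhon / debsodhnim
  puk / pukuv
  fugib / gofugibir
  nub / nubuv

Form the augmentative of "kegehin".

kegehnim

nub and fugib both end in -b yet inflect differently (nubuv, gofugibir), so the final letter is not what conditions the rule; the number of vowels is.
"kegehin" has 3 vowels. The stems with 3 vowels (kimiheb → kimihbim, debsodhon → debsodhnim) delete the last vowel and add -im.
So kegehin → kegehnim.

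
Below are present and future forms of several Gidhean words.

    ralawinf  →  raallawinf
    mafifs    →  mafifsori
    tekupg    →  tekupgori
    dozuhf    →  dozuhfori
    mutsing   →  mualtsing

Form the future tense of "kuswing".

ralawinf and dozuhf both end in -f yet inflect differently (raallawinf, dozuhfori), so the final letter is not what conditions the rule; the second-to-last letter is.
"kuswing" has second-to-last letter 'n'. The stems whose second-to-last letter is 'n' (ralawinf → raallawinf, mutsing → mualtsing) insert -al- after the first vowel.
So kuswing → kualswing.

kualswing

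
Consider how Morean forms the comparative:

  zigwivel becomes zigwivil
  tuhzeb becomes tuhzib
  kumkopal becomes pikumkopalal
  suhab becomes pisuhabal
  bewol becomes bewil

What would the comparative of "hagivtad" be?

pihagivtadal

bewol and kumkopal both end in -l yet inflect differently (bewil, pikumkopalal), so the final letter is not what conditions the rule; the last vowel is.
"hagivtad" has last vowel 'a'. The stems whose last vowel is 'a' (kumkopal → pikumkopalal, suhab → pisuhabal) add pi- … -al around the stem.
So hagivtad → pihagivtadal.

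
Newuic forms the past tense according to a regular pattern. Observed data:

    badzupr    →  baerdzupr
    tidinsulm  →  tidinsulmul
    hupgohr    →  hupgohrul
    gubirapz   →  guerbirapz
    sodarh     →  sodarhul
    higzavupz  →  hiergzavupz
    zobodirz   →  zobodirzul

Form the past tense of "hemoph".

"hemoph" has second-to-last letter 'p'. The stems whose second-to-last letter is 'p' (higzavupz → hiergzavupz, badzupr → baerdzupr, gubirapz → guerbirapz) insert -er- after the first vowel.
The other pattern: stems whose second-to-last letter is 'h', 'l' or 'r' add -ul.
So hemoph → heermoph.

heermoph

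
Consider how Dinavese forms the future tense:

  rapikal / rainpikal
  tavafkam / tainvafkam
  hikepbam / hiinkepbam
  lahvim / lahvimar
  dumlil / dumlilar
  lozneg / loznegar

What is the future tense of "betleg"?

betlegar

rapikal and dumlil both end in -l yet inflect differently (rainpikal, dumlilar), so the final letter is not what conditions the rule; the last vowel is.
"betleg" has last vowel 'e'. The one such stem in the data (lozneg → loznegar) adds -ar, so the same rule applies.
The other pattern: stems whose last vowel is 'a' insert -in- after the first vowel.
So betleg → betlegar.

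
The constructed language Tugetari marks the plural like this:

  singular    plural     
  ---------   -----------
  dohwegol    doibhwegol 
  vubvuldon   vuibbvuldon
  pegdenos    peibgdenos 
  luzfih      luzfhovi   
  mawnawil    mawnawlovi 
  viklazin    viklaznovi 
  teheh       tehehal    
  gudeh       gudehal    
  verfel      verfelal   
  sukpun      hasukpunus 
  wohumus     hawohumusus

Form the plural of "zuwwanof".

dohwegol and mawnawil both end in -l yet inflect differently (doibhwegol, mawnawlovi), so the final letter is not what conditions the rule; the last vowel is.
"zuwwanof" has last vowel 'o'. The stems whose last vowel is 'o' (dohwegol → doibhwegol, vubvuldon → vuibbvuldon, pegdenos → peibgdenos) insert -ib- after the first vowel.
The other patterns: stems whose last vowel is 'i' delete the last vowel and add -ovi; stems whose last vowel is 'e' add -al; stems whose last vowel is 'u' add ha- … -us around the stem.
So zuwwanof → zuibwwanof.

zuibwwanof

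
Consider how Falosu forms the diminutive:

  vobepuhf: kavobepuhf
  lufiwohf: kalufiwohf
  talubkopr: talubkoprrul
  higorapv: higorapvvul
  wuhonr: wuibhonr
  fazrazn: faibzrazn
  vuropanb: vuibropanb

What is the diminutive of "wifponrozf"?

wiibfponrozf

talubkopr and wuhonr both end in -r yet inflect differently (talubkoprrul, wuibhonr), so the final letter is not what conditions the rule; the second-to-last letter is.
"wifponrozf" has second-to-last letter 'z'. The one such stem in the data (fazrazn → faibzrazn) inserts -ib- after the first vowel (as do wuhonr, vuropanb), so the same rule applies.
The other patterns: stems whose second-to-last letter is 'h' add the prefix ka-; stems whose second-to-last letter is 'p' double the final consonant and add -ul.
So wifponrozf → wiibfponrozf.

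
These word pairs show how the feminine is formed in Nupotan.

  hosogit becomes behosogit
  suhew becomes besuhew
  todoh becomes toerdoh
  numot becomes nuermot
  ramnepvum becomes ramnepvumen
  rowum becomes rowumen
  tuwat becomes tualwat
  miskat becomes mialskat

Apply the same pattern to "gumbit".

numot and miskat both end in -t yet inflect differently (nuermot, mialskat), so the final letter is not what conditions the rule; the last vowel is.
"gumbit" has last vowel 'i'. The one such stem in the data (hosogit → behosogit) adds the prefix be-, so the same rule applies.
The other patterns: stems whose last vowel is 'o' insert -er- after the first vowel; stems whose last vowel is 'a' insert -al- after the first vowel; stems whose last vowel is 'u' add -en.
So gumbit → begumbit.

begumbit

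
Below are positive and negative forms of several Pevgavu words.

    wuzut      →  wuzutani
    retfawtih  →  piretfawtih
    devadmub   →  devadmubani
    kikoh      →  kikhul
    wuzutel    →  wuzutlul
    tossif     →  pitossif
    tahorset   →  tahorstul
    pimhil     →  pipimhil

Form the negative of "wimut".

wuzut and tahorset both end in -t yet inflect differently (wuzutani, tahorstul), so the final letter is not what conditions the rule; the last vowel is.
"wimut" has last vowel 'u'. The stems whose last vowel is 'u' (wuzut → wuzutani, devadmub → devadmubani) add -ani.
The other patterns: stems whose last vowel is 'i' add the prefix pi-; stems whose last vowel is 'e' or 'o' delete the last vowel and add -ul.
So wimut → wimutani.

wimutani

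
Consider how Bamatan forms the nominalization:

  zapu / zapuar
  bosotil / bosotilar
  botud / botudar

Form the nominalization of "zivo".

zivoar

Every pair shown (zapu → zapuar, bosotil → bosotilar, botud → botudar) follows the same rule: add -ar.
So zivo → zivoar.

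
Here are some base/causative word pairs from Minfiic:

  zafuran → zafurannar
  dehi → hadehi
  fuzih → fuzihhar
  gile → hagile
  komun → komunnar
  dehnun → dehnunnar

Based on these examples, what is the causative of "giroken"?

dehi and fuzih both have last vowel 'i' yet inflect differently (hadehi, fuzihhar), so the last vowel is not what conditions the rule; whether the stem ends in a vowel or a consonant is.
"giroken" ends in a consonant. The stems ending in a consonant (dehnun → dehnunnar, komun → komunnar, fuzih → fuzihhar) double the final consonant and add -ar.
The other pattern: stems ending in a vowel add the prefix ha-.
So giroken → girokennar.

girokennar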